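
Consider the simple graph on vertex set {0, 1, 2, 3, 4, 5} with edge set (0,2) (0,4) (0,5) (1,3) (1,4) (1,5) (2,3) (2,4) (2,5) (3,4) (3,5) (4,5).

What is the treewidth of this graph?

3

A width-3 tree decomposition is:
Bags: B1 = {2, 3, 4, 5}  B2 = {1, 3, 4, 5}  B3 = {0, 2, 4, 5}
Tree: B1–B2, B1–B3
Each bag holds 4 vertices, so the decomposition has width 3, which upper-bounds the treewidth. On the other hand G contains the 4-clique {1, 3, 4, 5}. A clique must lie in a single bag of any decomposition, so no decomposition can have width below 3. Hence tw(G) = 3 exactly.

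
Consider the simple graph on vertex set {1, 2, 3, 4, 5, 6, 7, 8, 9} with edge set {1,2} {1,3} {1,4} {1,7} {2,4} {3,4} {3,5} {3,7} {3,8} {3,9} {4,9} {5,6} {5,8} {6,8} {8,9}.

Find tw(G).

2

A width-2 tree decomposition is:
Bags: B1 = {3, 4, 9}  B2 = {3, 8, 9}  B3 = {1, 3, 4}  B4 = {1, 3, 7}  B5 = {3, 5, 8}  B6 = {1, 2, 4}  B7 = {5, 6, 8}
Tree: B1–B2, B1–B3, B3–B4, B2–B5, B3–B6, B5–B7
The largest bag has 3 vertices, giving width 2; this decomposition certifies tw(G) ≤ 2. Conversely, {1, 2, 4} is a clique of size 3, and the vertices of any clique must share a bag in every tree decomposition; so some bag has ≥ 3 vertices and tw(G) ≥ 2. The upper and lower bounds meet at 2, so that is the treewidth.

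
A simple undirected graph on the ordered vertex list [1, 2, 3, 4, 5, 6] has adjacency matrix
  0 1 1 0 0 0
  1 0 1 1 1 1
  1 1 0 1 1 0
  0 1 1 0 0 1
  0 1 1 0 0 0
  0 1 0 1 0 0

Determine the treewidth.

A width-2 tree decomposition is:
Bags: B1 = {2, 3, 4}  B2 = {2, 3, 5}  B3 = {2, 4, 6}  B4 = {1, 2, 3}
Tree: B1–B2, B1–B3, B2–B4
The largest bag has 3 vertices, giving width 2; this decomposition certifies tw(G) ≤ 2. Conversely, {1, 2, 3} is a clique of size 3, and the vertices of any clique must share a bag in every tree decomposition; so some bag has ≥ 3 vertices and tw(G) ≥ 2. Therefore the treewidth is 2.

2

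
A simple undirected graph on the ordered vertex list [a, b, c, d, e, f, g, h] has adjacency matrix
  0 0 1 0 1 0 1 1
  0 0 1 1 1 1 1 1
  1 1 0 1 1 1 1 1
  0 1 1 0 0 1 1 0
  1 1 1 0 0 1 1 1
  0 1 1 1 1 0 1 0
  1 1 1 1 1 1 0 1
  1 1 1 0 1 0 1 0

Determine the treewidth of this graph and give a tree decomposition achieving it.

Every bag has size at most 5, so the width is 5 − 1 = 4 and tw(G) ≤ 4. Conversely, {a, c, e, g, h} is a clique of size 5, and the vertices of any clique must share a bag in every tree decomposition; so some bag has ≥ 5 vertices and tw(G) ≥ 4. Combining the bounds, tw(G) = 4.

Treewidth 4.
Bags: B1 = {b, c, e, g, h}  B2 = {b, c, e, f, g}  B3 = {b, c, d, f, g}  B4 = {a, c, e, g, h}
Tree: B1–B2, B2–B3, B1–B4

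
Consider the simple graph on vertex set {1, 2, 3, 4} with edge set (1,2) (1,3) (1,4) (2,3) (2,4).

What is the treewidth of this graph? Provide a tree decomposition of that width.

The largest bag has 3 vertices, giving width 2; this decomposition certifies tw(G) ≤ 2. On the other hand G contains the 3-clique {1, 2, 3}. A clique must lie in a single bag of any decomposition, so no decomposition can have width below 2. Hence tw(G) = 2 exactly.

Treewidth 2.
One such decomposition:
Bags: B1 = {1, 2, 4}  B2 = {1, 2, 3}
Tree: B1–B2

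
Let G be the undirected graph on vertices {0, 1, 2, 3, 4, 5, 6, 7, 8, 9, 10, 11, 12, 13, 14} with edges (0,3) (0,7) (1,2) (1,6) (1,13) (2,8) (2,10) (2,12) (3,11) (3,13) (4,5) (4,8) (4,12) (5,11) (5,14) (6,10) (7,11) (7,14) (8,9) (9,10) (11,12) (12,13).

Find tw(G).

A width-3 tree decomposition is:
Bags: B1 = {0, 5, 7, 14}  B2 = {0, 5, 7, 11}  B3 = {0, 3, 5, 11}  B4 = {3, 4, 5, 11}  B5 = {3, 4, 11, 12}  B6 = {3, 4, 12, 13}  B7 = {4, 8, 12, 13}  B8 = {2, 8, 12, 13}  B9 = {1, 2, 8, 13}  B10 = {1, 2, 8, 9}  B11 = {1, 2, 9, 10}  B12 = {1, 6, 9, 10}
Tree: B1–B2, B2–B3, B3–B4, B4–B5, B5–B6, B6–B7, B7–B8, B8–B9, B9–B10, B10–B11, B11–B12
Every bag has size at most 4, so the width is 4 − 1 = 3 and tw(G) ≤ 3. For the lower bound: the 4 vertex sets {0,7,14}, {5}, {11}, {3,4,12,13} are disjoint, each induces a connected subgraph, and every pair is joined by at least one edge of G. Contracting each set to a single vertex therefore yields K_{4} as a minor, and since treewidth is minor-monotone, tw(G) ≥ tw(K_{4}) = 3. Combining the bounds, tw(G) = 3.

3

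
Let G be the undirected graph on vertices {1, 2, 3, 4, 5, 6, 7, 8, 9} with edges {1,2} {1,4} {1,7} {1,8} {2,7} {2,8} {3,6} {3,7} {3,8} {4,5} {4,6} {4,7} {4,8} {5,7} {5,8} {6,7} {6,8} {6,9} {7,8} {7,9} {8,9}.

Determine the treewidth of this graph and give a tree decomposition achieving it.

Every bag has size at most 4, so the width is 4 − 1 = 3 and tw(G) ≤ 3. Conversely, {6, 7, 8, 9} is a clique of size 4, and the vertices of any clique must share a bag in every tree decomposition; so some bag has ≥ 4 vertices and tw(G) ≥ 3. Hence tw(G) = 3 exactly.

Treewidth 3.
Bags: B1 = {4, 6, 7, 8}  B2 = {3, 6, 7, 8}  B3 = {4, 5, 7, 8}  B4 = {1, 4, 7, 8}  B5 = {1, 2, 7, 8}  B6 = {6, 7, 8, 9}
Tree: B1–B2, B1–B3, B1–B4, B4–B5, B1–B6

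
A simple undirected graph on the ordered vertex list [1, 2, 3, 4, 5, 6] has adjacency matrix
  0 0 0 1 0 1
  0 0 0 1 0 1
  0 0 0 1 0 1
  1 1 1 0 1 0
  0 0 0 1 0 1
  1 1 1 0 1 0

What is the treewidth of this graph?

A width-2 tree decomposition is:
Bags: B1 = {3, 4, 6}  B2 = {4, 5, 6}  B3 = {2, 4, 6}  B4 = {1, 4, 6}
Tree: B1–B2, B2–B3, B3–B4
Each bag holds 3 vertices, so the decomposition has width 2, which upper-bounds the treewidth. The edges 3–4–5–6–3 form a cycle, so G is not a tree and its treewidth is at least 2. The upper and lower bounds meet at 2, so that is the treewidth.

2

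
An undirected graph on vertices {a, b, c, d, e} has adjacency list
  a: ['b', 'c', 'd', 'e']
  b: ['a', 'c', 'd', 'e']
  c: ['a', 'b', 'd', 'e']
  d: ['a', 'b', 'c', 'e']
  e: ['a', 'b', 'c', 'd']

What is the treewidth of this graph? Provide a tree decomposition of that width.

Treewidth 4.
Bags: B1 = {a, b, c, d, e}
Tree: (single bag)

A single bag containing all 5 vertices is trivially a valid decomposition of width 4. On the other hand G contains the 5-clique {a, b, c, d, e}. A clique must lie in a single bag of any decomposition, so no decomposition can have width below 4. Hence tw(G) = 4 exactly.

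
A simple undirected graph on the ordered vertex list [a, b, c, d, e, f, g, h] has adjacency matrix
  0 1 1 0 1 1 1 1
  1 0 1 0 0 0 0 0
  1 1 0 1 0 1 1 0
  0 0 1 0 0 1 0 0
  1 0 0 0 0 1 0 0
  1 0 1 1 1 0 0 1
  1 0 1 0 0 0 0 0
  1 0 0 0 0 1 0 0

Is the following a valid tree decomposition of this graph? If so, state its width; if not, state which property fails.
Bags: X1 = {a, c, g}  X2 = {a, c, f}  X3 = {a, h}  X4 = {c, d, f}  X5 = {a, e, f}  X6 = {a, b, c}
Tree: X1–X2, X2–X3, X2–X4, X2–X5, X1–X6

A tree decomposition must satisfy three properties: every vertex lies in some bag; for every edge, both endpoints lie together in some bag; and for every vertex, the bags containing it form a connected subtree. Here edge (f,h) lies in no bag, so the decomposition is invalid.

No — edge (f,h) lies in no bag.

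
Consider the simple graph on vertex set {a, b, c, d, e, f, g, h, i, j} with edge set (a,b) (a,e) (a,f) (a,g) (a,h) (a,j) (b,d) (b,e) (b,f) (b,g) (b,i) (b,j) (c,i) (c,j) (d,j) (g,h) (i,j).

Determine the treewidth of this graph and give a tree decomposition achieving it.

Treewidth 2.
One optimal decomposition is:
Bags: B1 = {a, b, j}  B2 = {b, i, j}  B3 = {a, b, g}  B4 = {c, i, j}  B5 = {a, b, f}  B6 = {a, g, h}  B7 = {a, b, e}  B8 = {b, d, j}
Tree: B1–B2, B1–B3, B2–B4, B1–B5, B3–B6, B3–B7, B2–B8

The largest bag has 3 vertices, giving width 2; this decomposition certifies tw(G) ≤ 2. For the lower bound, the 3 vertices {a, g, h} are pairwise adjacent, and any tree decomposition puts a clique entirely inside one bag — forcing width ≥ 2. Combining the bounds, tw(G) = 2.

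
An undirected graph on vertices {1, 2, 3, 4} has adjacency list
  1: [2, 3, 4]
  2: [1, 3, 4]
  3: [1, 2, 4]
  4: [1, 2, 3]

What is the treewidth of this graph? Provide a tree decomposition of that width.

Treewidth 3.
One such decomposition:
Bags: B1 = {1, 2, 3, 4}
Tree: (single bag)

A single bag containing all 4 vertices is trivially a valid decomposition of width 3. On the other hand G contains the 4-clique {1, 2, 3, 4}. A clique must lie in a single bag of any decomposition, so no decomposition can have width below 3. Combining the bounds, tw(G) = 3.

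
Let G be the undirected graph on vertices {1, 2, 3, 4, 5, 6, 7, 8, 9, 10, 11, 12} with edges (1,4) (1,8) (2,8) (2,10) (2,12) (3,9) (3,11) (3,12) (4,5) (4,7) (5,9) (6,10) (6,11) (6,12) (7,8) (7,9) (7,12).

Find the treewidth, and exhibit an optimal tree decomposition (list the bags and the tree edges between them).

Treewidth 3.
Bags: B1 = {1, 4, 5, 9}  B2 = {1, 4, 7, 9}  B3 = {1, 7, 8, 9}  B4 = {3, 7, 8, 9}  B5 = {3, 7, 8, 12}  B6 = {2, 3, 8, 12}  B7 = {2, 3, 11, 12}  B8 = {2, 6, 11, 12}  B9 = {2, 6, 10, 11}
Tree: B1–B2, B2–B3, B3–B4, B4–B5, B5–B6, B6–B7, B7–B8, B8–B9

Each bag holds 4 vertices, so the decomposition has width 3, which upper-bounds the treewidth. For the lower bound: the 4 vertex sets {1,4,5}, {9}, {7}, {2,3,8,12} are disjoint, each induces a connected subgraph, and every pair is joined by at least one edge of G. Contracting each set to a single vertex therefore yields K_{4} as a minor, and since treewidth is minor-monotone, tw(G) ≥ tw(K_{4}) = 3. Hence tw(G) = 3 exactly.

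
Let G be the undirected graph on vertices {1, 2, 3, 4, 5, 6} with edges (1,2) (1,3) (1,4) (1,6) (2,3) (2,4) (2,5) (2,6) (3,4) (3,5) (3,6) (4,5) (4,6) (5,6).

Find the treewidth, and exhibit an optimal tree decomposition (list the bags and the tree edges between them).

Treewidth 4.
One such decomposition:
Bags: B1 = {2, 3, 4, 5, 6}  B2 = {1, 2, 3, 4, 6}
Tree: B1–B2

Each bag holds 5 vertices, so the decomposition has width 4, which upper-bounds the treewidth. Conversely, {1, 2, 3, 4, 6} is a clique of size 5, and the vertices of any clique must share a bag in every tree decomposition; so some bag has ≥ 5 vertices and tw(G) ≥ 4. Combining the bounds, tw(G) = 4.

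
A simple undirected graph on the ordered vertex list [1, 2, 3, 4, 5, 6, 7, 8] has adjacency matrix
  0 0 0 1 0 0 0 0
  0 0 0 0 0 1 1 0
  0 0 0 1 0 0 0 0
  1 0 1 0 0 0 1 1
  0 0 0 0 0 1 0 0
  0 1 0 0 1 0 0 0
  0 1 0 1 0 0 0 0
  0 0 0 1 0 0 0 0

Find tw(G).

1

A width-1 tree decomposition is:
Bags: B1 = {1, 4}  B2 = {4, 7}  B3 = {4, 8}  B4 = {2, 7}  B5 = {2, 6}  B6 = {5, 6}  B7 = {3, 4}
Tree: B1–B2, B2–B3, B2–B4, B4–B5, B5–B6, B2–B7
The largest bag has 2 vertices, giving width 1; this decomposition certifies tw(G) ≤ 1. G has an edge, so its treewidth is at least 1. Combining the bounds, tw(G) = 1.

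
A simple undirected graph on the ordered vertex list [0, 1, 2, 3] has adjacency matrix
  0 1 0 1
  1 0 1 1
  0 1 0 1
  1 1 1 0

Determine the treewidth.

A width-2 tree decomposition is:
Bags: B1 = {1, 2, 3}  B2 = {0, 1, 3}
Tree: B1–B2
Each bag holds 3 vertices, so the decomposition has width 2, which upper-bounds the treewidth. Conversely, {0, 1, 3} is a clique of size 3, and the vertices of any clique must share a bag in every tree decomposition; so some bag has ≥ 3 vertices and tw(G) ≥ 2. Hence tw(G) = 2 exactly.

2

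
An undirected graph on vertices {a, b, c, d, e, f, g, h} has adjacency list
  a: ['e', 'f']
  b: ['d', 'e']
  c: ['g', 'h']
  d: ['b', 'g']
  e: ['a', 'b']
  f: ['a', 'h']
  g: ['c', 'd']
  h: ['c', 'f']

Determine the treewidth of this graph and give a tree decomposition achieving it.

Every bag has size at most 3, so the width is 3 − 1 = 2 and tw(G) ≤ 2. For the lower bound, G contains the cycle b–d–g–c–h–f–a–e–b, so G is not a forest; only forests have treewidth ≤ 1, hence tw(G) ≥ 2. Therefore the treewidth is 2.

Treewidth 2.
One optimal decomposition is:
Bags: B1 = {b, d, g}  B2 = {b, c, g}  B3 = {b, c, h}  B4 = {b, f, h}  B5 = {a, b, f}  B6 = {a, b, e}
Tree: B1–B2, B2–B3, B3–B4, B4–B5, B5–B6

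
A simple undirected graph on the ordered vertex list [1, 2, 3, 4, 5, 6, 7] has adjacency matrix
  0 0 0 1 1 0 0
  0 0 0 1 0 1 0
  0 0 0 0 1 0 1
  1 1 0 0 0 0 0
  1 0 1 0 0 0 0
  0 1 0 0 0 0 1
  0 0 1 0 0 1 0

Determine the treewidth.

A width-2 tree decomposition is:
Bags: B1 = {1, 2, 4}  B2 = {1, 2, 5}  B3 = {2, 3, 5}  B4 = {2, 3, 7}  B5 = {2, 6, 7}
Tree: B1–B2, B2–B3, B3–B4, B4–B5
Every bag has size at most 3, so the width is 3 − 1 = 2 and tw(G) ≤ 2. For the lower bound, G contains the cycle 2–4–1–5–3–7–6–2, so G is not a forest; only forests have treewidth ≤ 1, hence tw(G) ≥ 2. Combining the bounds, tw(G) = 2.

2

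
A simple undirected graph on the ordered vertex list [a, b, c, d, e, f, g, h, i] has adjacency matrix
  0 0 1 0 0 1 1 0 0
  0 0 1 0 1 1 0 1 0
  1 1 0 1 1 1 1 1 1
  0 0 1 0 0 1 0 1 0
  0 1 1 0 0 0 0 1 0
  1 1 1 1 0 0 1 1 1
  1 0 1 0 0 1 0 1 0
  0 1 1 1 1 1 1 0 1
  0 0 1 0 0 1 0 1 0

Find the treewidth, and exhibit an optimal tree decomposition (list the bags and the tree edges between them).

Every bag has size at most 4, so the width is 4 − 1 = 3 and tw(G) ≤ 3. On the other hand G contains the 4-clique {b, c, e, h}. A clique must lie in a single bag of any decomposition, so no decomposition can have width below 3. Therefore the treewidth is 3.

Treewidth 3.
Bags: B1 = {b, c, f, h}  B2 = {b, c, e, h}  B3 = {c, d, f, h}  B4 = {c, f, g, h}  B5 = {c, f, h, i}  B6 = {a, c, f, g}
Tree: B1–B2, B1–B3, B3–B4, B4–B5, B4–B6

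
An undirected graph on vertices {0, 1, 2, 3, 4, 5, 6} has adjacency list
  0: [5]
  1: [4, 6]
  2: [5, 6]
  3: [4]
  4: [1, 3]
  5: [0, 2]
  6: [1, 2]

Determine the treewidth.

A width-1 tree decomposition is:
Bags: B1 = {0, 5}  B2 = {2, 5}  B3 = {2, 6}  B4 = {1, 6}  B5 = {1, 4}  B6 = {3, 4}
Tree: B1–B2, B2–B3, B3–B4, B4–B5, B5–B6
Each bag holds 2 vertices, so the decomposition has width 1, which upper-bounds the treewidth. G has an edge, so its treewidth is at least 1. Therefore the treewidth is 1.

1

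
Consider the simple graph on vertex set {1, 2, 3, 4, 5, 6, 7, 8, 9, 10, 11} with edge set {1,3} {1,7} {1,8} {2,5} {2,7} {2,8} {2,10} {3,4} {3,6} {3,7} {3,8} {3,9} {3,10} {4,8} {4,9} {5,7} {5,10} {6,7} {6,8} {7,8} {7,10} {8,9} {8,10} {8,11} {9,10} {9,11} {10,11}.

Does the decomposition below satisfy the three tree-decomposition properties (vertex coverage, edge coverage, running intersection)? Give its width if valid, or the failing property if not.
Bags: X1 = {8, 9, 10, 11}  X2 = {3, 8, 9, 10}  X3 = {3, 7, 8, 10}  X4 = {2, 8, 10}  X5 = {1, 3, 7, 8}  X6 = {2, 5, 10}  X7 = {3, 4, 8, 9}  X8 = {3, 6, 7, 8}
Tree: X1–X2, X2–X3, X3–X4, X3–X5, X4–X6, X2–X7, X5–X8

No — edge (7,2) lies in no bag.

A tree decomposition must satisfy three properties: every vertex lies in some bag; for every edge, both endpoints lie together in some bag; and for every vertex, the bags containing it form a connected subtree. Here edge (7,2) lies in no bag, so the decomposition is invalid.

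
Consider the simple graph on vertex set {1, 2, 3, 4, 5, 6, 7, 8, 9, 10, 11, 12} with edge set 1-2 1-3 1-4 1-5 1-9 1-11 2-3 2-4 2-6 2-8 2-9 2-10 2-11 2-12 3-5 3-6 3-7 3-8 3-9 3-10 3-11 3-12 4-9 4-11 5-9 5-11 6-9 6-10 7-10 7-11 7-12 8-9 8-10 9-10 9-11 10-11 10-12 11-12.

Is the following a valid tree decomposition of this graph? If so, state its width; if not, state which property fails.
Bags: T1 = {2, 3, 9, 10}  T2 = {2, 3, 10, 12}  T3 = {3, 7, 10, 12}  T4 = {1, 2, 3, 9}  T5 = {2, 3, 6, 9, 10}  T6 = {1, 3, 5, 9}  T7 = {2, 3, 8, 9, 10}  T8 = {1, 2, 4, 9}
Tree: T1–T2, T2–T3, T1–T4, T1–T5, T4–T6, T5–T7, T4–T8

A tree decomposition must satisfy three properties: every vertex lies in some bag; for every edge, both endpoints lie together in some bag; and for every vertex, the bags containing it form a connected subtree. Here vertex 11 appears in no bag, so the decomposition is invalid.

No — vertex 11 appears in no bag.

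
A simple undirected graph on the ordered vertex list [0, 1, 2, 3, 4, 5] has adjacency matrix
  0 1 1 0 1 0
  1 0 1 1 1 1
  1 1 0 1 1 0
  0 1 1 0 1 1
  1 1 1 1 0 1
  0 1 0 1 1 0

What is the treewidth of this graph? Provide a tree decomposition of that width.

Every bag has size at most 4, so the width is 4 − 1 = 3 and tw(G) ≤ 3. On the other hand G contains the 4-clique {0, 1, 2, 4}. A clique must lie in a single bag of any decomposition, so no decomposition can have width below 3. Hence tw(G) = 3 exactly.

Treewidth 3.
One such decomposition:
Bags: B1 = {1, 2, 3, 4}  B2 = {1, 3, 4, 5}  B3 = {0, 1, 2, 4}
Tree: B1–B2, B1–B3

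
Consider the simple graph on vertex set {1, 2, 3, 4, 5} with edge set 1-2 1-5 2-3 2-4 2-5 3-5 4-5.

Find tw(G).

2

A width-2 tree decomposition is:
Bags: B1 = {1, 2, 5}  B2 = {2, 3, 5}  B3 = {2, 4, 5}
Tree: B1–B2, B1–B3
Every bag has size at most 3, so the width is 3 − 1 = 2 and tw(G) ≤ 2. Conversely, {1, 2, 5} is a clique of size 3, and the vertices of any clique must share a bag in every tree decomposition; so some bag has ≥ 3 vertices and tw(G) ≥ 2. Therefore the treewidth is 2.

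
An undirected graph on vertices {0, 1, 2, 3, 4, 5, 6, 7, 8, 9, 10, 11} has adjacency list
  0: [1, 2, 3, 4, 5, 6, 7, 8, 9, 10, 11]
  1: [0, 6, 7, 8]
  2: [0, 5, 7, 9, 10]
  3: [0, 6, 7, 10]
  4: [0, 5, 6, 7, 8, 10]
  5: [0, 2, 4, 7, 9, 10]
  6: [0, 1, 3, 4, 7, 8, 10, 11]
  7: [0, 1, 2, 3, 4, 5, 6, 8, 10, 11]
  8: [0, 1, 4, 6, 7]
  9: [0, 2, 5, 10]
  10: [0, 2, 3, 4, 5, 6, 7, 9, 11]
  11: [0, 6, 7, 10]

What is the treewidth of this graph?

A width-4 tree decomposition is:
Bags: B1 = {0, 4, 6, 7, 10}  B2 = {0, 4, 6, 7, 8}  B3 = {0, 4, 5, 7, 10}  B4 = {0, 2, 5, 7, 10}  B5 = {0, 3, 6, 7, 10}  B6 = {0, 1, 6, 7, 8}  B7 = {0, 6, 7, 10, 11}  B8 = {0, 2, 5, 9, 10}
Tree: B1–B2, B1–B3, B3–B4, B1–B5, B2–B6, B5–B7, B4–B8
Every bag has size at most 5, so the width is 5 − 1 = 4 and tw(G) ≤ 4. On the other hand G contains the 5-clique {0, 2, 5, 9, 10}. A clique must lie in a single bag of any decomposition, so no decomposition can have width below 4. Combining the bounds, tw(G) = 4.

4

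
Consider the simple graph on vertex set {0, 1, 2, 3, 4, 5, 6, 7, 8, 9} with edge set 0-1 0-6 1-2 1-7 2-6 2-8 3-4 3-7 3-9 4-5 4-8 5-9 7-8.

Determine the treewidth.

A width-2 tree decomposition is:
Bags: B1 = {0, 1, 6}  B2 = {1, 2, 6}  B3 = {1, 2, 7}  B4 = {2, 7, 8}  B5 = {3, 7, 8}  B6 = {3, 4, 8}  B7 = {3, 4, 9}  B8 = {4, 5, 9}
Tree: B1–B2, B2–B3, B3–B4, B4–B5, B5–B6, B6–B7, B7–B8
Every bag has size at most 3, so the width is 3 − 1 = 2 and tw(G) ≤ 2. Since 0–6–2–1–0 is a cycle in G, G is not acyclic. Forests are exactly the graphs of treewidth ≤ 1, so tw(G) ≥ 2. Combining the bounds, tw(G) = 2.

2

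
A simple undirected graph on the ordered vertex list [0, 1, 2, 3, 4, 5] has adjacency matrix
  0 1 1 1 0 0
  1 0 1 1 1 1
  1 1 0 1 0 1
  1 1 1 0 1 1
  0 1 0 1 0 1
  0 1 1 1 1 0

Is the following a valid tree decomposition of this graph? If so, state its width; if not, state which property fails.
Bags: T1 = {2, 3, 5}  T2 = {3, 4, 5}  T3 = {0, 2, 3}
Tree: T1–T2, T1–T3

A tree decomposition must satisfy three properties: every vertex lies in some bag; for every edge, both endpoints lie together in some bag; and for every vertex, the bags containing it form a connected subtree. Here vertex 1 appears in no bag, so the decomposition is invalid.

No — vertex 1 appears in no bag.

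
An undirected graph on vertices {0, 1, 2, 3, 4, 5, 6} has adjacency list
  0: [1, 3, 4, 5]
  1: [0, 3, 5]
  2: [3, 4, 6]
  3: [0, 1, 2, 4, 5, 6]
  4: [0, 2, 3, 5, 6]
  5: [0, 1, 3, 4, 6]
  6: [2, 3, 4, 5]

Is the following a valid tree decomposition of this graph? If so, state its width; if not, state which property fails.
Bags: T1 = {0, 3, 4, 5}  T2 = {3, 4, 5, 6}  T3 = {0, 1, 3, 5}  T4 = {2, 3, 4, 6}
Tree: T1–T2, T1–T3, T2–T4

Vertex coverage: the bags together contain {0, 1, 2, 3, 4, 5, 6}, the full vertex set. Edge coverage: each edge of G has both endpoints in at least one bag. Running intersection: for every vertex, the bags containing it form a connected subtree. All three properties hold, so this is a valid tree decomposition of width max|bag| − 1 = 3, and hence tw(G) ≤ 3.

Yes; width 3.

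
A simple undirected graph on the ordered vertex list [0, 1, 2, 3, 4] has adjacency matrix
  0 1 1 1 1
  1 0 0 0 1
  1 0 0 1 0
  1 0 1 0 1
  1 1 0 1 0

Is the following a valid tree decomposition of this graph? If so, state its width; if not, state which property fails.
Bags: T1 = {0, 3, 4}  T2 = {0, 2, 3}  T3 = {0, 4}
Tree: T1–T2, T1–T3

No — vertex 1 appears in no bag.

A tree decomposition must satisfy three properties: every vertex lies in some bag; for every edge, both endpoints lie together in some bag; and for every vertex, the bags containing it form a connected subtree. Here vertex 1 appears in no bag, so the decomposition is invalid.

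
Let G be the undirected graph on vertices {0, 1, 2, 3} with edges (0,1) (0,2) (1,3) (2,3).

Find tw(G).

A width-2 tree decomposition is:
Bags: B1 = {0, 1, 3}  B2 = {0, 2, 3}
Tree: B1–B2
Each bag holds 3 vertices, so the decomposition has width 2, which upper-bounds the treewidth. Since 3–1–0–2–3 is a cycle in G, G is not acyclic. Forests are exactly the graphs of treewidth ≤ 1, so tw(G) ≥ 2. Combining the bounds, tw(G) = 2.

2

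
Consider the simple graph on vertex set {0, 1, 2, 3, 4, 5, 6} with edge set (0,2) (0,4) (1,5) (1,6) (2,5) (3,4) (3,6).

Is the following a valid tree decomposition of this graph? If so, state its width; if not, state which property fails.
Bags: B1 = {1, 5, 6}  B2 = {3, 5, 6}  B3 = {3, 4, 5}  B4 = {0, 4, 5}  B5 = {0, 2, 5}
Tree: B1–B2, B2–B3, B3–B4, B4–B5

Yes; width 2.

Vertex coverage: the bags together contain {0, 1, 2, 3, 4, 5, 6}, the full vertex set. Edge coverage: each edge of G has both endpoints in at least one bag. Running intersection: for every vertex, the bags containing it form a connected subtree. All three properties hold, so this is a valid tree decomposition of width max|bag| − 1 = 2, and hence tw(G) ≤ 2.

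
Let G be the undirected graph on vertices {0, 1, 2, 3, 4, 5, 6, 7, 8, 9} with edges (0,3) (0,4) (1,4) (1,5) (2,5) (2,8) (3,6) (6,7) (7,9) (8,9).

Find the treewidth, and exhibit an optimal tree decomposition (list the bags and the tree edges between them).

The largest bag has 3 vertices, giving width 2; this decomposition certifies tw(G) ≤ 2. The edges 8–2–5–1–4–0–3–6–7–9–8 form a cycle, so G is not a tree and its treewidth is at least 2. The upper and lower bounds meet at 2, so that is the treewidth.

Treewidth 2.
One such decomposition:
Bags: B1 = {2, 5, 8}  B2 = {1, 5, 8}  B3 = {1, 4, 8}  B4 = {0, 4, 8}  B5 = {0, 3, 8}  B6 = {3, 6, 8}  B7 = {6, 7, 8}  B8 = {7, 8, 9}
Tree: B1–B2, B2–B3, B3–B4, B4–B5, B5–B6, B6–B7, B7–B8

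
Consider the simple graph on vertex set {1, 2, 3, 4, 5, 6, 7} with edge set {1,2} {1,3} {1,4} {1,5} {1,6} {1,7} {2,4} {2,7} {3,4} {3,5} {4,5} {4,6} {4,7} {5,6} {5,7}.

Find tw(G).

A width-3 tree decomposition is:
Bags: B1 = {1, 3, 4, 5}  B2 = {1, 4, 5, 7}  B3 = {1, 2, 4, 7}  B4 = {1, 4, 5, 6}
Tree: B1–B2, B2–B3, B1–B4
Each bag holds 4 vertices, so the decomposition has width 3, which upper-bounds the treewidth. Conversely, {1, 2, 4, 7} is a clique of size 4, and the vertices of any clique must share a bag in every tree decomposition; so some bag has ≥ 4 vertices and tw(G) ≥ 3. Combining the bounds, tw(G) = 3.

3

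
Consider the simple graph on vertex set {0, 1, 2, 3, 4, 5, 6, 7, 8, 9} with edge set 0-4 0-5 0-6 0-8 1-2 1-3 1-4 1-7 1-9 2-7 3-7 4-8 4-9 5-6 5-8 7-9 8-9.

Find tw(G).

2

A width-2 tree decomposition is:
Bags: B1 = {4, 8, 9}  B2 = {1, 4, 9}  B3 = {1, 7, 9}  B4 = {0, 4, 8}  B5 = {1, 3, 7}  B6 = {1, 2, 7}  B7 = {0, 5, 8}  B8 = {0, 5, 6}
Tree: B1–B2, B2–B3, B1–B4, B3–B5, B5–B6, B4–B7, B7–B8
Each bag holds 3 vertices, so the decomposition has width 2, which upper-bounds the treewidth. For the lower bound, the 3 vertices {0, 4, 8} are pairwise adjacent, and any tree decomposition puts a clique entirely inside one bag — forcing width ≥ 2. The upper and lower bounds meet at 2, so that is the treewidth.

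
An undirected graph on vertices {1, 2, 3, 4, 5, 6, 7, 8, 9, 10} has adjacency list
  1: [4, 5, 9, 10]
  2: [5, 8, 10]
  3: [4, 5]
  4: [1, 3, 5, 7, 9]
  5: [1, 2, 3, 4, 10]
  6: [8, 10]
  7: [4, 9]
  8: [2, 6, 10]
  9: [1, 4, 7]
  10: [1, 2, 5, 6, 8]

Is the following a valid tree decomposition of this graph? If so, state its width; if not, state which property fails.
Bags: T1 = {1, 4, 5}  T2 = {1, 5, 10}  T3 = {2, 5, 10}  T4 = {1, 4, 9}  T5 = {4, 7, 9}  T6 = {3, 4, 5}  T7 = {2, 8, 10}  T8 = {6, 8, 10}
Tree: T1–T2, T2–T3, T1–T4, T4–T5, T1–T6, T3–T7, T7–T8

Yes; width 2.

Every vertex of G appears in some bag (union = {1, 2, 3, 4, 5, 6, 7, 8, 9, 10}); every edge is covered by a bag; and for each vertex v the set of bags containing v is connected in the bag tree. The decomposition is therefore valid. The largest bag has 3 vertices, so the width is 2.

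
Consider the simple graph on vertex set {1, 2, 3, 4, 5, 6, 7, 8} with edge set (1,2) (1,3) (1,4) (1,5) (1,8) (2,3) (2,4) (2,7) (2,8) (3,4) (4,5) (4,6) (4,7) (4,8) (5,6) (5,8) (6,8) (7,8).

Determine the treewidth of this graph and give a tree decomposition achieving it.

Each bag holds 4 vertices, so the decomposition has width 3, which upper-bounds the treewidth. Conversely, {1, 2, 4, 8} is a clique of size 4, and the vertices of any clique must share a bag in every tree decomposition; so some bag has ≥ 4 vertices and tw(G) ≥ 3. The upper and lower bounds meet at 3, so that is the treewidth.

Treewidth 3.
One optimal decomposition is:
Bags: B1 = {1, 2, 4, 8}  B2 = {1, 4, 5, 8}  B3 = {1, 2, 3, 4}  B4 = {4, 5, 6, 8}  B5 = {2, 4, 7, 8}
Tree: B1–B2, B1–B3, B2–B4, B1–B5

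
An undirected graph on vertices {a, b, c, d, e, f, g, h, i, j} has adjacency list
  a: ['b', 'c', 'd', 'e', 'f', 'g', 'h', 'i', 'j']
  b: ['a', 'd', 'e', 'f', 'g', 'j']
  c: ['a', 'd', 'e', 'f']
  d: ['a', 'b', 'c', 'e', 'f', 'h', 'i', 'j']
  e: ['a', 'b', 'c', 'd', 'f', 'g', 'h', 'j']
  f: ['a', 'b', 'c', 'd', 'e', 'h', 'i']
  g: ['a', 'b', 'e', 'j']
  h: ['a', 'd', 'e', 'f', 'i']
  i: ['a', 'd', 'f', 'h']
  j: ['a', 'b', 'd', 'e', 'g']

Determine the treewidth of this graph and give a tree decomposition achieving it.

Treewidth 4.
Bags: B1 = {a, b, e, g, j}  B2 = {a, b, d, e, j}  B3 = {a, b, d, e, f}  B4 = {a, d, e, f, h}  B5 = {a, c, d, e, f}  B6 = {a, d, f, h, i}
Tree: B1–B2, B2–B3, B3–B4, B4–B5, B4–B6

The largest bag has 5 vertices, giving width 4; this decomposition certifies tw(G) ≤ 4. On the other hand G contains the 5-clique {a, b, d, e, j}. A clique must lie in a single bag of any decomposition, so no decomposition can have width below 4. Combining the bounds, tw(G) = 4.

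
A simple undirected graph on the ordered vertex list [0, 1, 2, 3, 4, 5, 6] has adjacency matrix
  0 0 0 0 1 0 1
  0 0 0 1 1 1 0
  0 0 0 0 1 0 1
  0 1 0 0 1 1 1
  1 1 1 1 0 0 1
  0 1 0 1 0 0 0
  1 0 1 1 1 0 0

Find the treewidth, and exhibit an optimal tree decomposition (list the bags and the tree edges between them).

Each bag holds 3 vertices, so the decomposition has width 2, which upper-bounds the treewidth. For the lower bound, the 3 vertices {1, 3, 4} are pairwise adjacent, and any tree decomposition puts a clique entirely inside one bag — forcing width ≥ 2. Combining the bounds, tw(G) = 2.

Treewidth 2.
Bags: B1 = {3, 4, 6}  B2 = {1, 3, 4}  B3 = {2, 4, 6}  B4 = {1, 3, 5}  B5 = {0, 4, 6}
Tree: B1–B2, B1–B3, B2–B4, B1–B5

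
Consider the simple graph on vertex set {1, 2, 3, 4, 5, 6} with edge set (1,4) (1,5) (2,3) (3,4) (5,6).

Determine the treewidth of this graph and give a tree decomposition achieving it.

The largest bag has 2 vertices, giving width 1; this decomposition certifies tw(G) ≤ 1. Since G has at least one edge (e.g. 2–3), it is not an edgeless graph, so tw(G) ≥ 1. Hence tw(G) = 1 exactly.

Treewidth 1.
One optimal decomposition is:
Bags: B1 = {2, 3}  B2 = {3, 4}  B3 = {1, 4}  B4 = {1, 5}  B5 = {5, 6}
Tree: B1–B2, B2–B3, B3–B4, B4–B5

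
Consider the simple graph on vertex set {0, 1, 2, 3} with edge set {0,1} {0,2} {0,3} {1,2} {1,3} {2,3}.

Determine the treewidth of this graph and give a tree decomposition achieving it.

A single bag containing all 4 vertices is trivially a valid decomposition of width 3. On the other hand G contains the 4-clique {0, 1, 2, 3}. A clique must lie in a single bag of any decomposition, so no decomposition can have width below 3. The upper and lower bounds meet at 3, so that is the treewidth.

Treewidth 3.
One such decomposition:
Bags: B1 = {0, 1, 2, 3}
Tree: (single bag)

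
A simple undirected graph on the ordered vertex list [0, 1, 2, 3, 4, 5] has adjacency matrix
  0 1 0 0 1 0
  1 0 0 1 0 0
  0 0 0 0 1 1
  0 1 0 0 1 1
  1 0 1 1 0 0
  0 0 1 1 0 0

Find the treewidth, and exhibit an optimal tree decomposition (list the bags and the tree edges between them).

Treewidth 2.
One such decomposition:
Bags: B1 = {2, 3, 5}  B2 = {2, 3, 4}  B3 = {1, 3, 4}  B4 = {0, 1, 4}
Tree: B1–B2, B2–B3, B3–B4

The largest bag has 3 vertices, giving width 2; this decomposition certifies tw(G) ≤ 2. For the lower bound, G contains the cycle 5–2–4–3–5, so G is not a forest; only forests have treewidth ≤ 1, hence tw(G) ≥ 2. Hence tw(G) = 2 exactly.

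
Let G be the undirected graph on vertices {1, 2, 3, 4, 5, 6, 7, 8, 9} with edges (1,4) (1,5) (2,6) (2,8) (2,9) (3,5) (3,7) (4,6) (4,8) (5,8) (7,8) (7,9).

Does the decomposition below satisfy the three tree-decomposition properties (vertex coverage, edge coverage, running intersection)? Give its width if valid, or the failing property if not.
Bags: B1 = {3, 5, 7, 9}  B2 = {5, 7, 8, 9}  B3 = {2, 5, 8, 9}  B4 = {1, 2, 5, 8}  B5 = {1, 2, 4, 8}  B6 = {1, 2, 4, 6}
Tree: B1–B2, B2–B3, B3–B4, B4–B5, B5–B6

Yes; width 3.

Every vertex of G appears in some bag (union = {1, 2, 3, 4, 5, 6, 7, 8, 9}); every edge is covered by a bag; and for each vertex v the set of bags containing v is connected in the bag tree. The decomposition is therefore valid. The largest bag has 4 vertices, so the width is 3.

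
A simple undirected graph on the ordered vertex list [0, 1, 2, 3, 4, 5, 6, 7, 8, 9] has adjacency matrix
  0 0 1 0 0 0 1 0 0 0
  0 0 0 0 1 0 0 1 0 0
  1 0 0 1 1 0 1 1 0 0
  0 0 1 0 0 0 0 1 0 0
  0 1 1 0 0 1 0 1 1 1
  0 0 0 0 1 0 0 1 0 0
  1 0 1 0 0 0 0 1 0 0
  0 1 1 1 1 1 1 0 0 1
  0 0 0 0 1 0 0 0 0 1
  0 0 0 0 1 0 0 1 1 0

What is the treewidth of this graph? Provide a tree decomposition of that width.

The largest bag has 3 vertices, giving width 2; this decomposition certifies tw(G) ≤ 2. Conversely, {0, 2, 6} is a clique of size 3, and the vertices of any clique must share a bag in every tree decomposition; so some bag has ≥ 3 vertices and tw(G) ≥ 2. Combining the bounds, tw(G) = 2.

Treewidth 2.
One optimal decomposition is:
Bags: B1 = {4, 7, 9}  B2 = {2, 4, 7}  B3 = {4, 5, 7}  B4 = {4, 8, 9}  B5 = {2, 6, 7}  B6 = {2, 3, 7}  B7 = {1, 4, 7}  B8 = {0, 2, 6}
Tree: B1–B2, B1–B3, B1–B4, B2–B5, B5–B6, B3–B7, B5–B8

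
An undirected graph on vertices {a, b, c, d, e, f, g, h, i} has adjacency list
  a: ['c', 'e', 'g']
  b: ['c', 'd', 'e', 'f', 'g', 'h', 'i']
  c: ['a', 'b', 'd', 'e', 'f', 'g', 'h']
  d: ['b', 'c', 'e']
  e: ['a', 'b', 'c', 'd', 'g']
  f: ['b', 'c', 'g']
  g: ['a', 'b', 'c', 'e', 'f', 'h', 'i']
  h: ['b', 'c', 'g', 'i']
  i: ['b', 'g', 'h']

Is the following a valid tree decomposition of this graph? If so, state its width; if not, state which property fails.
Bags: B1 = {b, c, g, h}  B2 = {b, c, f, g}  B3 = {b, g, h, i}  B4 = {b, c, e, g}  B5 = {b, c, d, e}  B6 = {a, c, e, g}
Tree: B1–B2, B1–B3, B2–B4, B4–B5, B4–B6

Vertex coverage: the bags together contain {a, b, c, d, e, f, g, h, i}, the full vertex set. Edge coverage: each edge of G has both endpoints in at least one bag. Running intersection: for every vertex, the bags containing it form a connected subtree. All three properties hold, so this is a valid tree decomposition of width max|bag| − 1 = 3, and hence tw(G) ≤ 3.

Yes; width 3.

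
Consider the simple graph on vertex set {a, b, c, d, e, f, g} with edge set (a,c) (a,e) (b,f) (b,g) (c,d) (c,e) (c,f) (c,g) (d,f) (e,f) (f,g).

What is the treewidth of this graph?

2

A width-2 tree decomposition is:
Bags: B1 = {c, f, g}  B2 = {c, e, f}  B3 = {b, f, g}  B4 = {c, d, f}  B5 = {a, c, e}
Tree: B1–B2, B1–B3, B2–B4, B2–B5
Each bag holds 3 vertices, so the decomposition has width 2, which upper-bounds the treewidth. For the lower bound, the 3 vertices {a, c, e} are pairwise adjacent, and any tree decomposition puts a clique entirely inside one bag — forcing width ≥ 2. Combining the bounds, tw(G) = 2.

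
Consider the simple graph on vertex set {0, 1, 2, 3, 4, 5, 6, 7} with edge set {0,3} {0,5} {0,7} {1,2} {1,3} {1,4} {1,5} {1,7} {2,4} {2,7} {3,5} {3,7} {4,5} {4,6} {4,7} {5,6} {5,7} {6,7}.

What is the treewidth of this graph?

A width-3 tree decomposition is:
Bags: B1 = {1, 2, 4, 7}  B2 = {1, 4, 5, 7}  B3 = {4, 5, 6, 7}  B4 = {1, 3, 5, 7}  B5 = {0, 3, 5, 7}
Tree: B1–B2, B2–B3, B2–B4, B4–B5
Each bag holds 4 vertices, so the decomposition has width 3, which upper-bounds the treewidth. Conversely, {1, 2, 4, 7} is a clique of size 4, and the vertices of any clique must share a bag in every tree decomposition; so some bag has ≥ 4 vertices and tw(G) ≥ 3. Therefore the treewidth is 3.

3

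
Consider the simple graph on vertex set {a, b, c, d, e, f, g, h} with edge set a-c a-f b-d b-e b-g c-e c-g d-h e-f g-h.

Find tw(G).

A width-2 tree decomposition is:
Bags: B1 = {a, c, f}  B2 = {c, e, f}  B3 = {c, e, g}  B4 = {b, e, g}  B5 = {b, g, h}  B6 = {b, d, h}
Tree: B1–B2, B2–B3, B3–B4, B4–B5, B5–B6
The largest bag has 3 vertices, giving width 2; this decomposition certifies tw(G) ≤ 2. Since a–f–e–c–a is a cycle in G, G is not acyclic. Forests are exactly the graphs of treewidth ≤ 1, so tw(G) ≥ 2. The upper and lower bounds meet at 2, so that is the treewidth.

2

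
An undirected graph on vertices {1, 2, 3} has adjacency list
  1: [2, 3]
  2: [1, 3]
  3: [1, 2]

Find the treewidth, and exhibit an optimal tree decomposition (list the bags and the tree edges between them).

Treewidth 2.
One such decomposition:
Bags: B1 = {1, 2, 3}
Tree: (single bag)

A single bag containing all 3 vertices is trivially a valid decomposition of width 2. On the other hand G contains the 3-clique {1, 2, 3}. A clique must lie in a single bag of any decomposition, so no decomposition can have width below 2. Combining the bounds, tw(G) = 2.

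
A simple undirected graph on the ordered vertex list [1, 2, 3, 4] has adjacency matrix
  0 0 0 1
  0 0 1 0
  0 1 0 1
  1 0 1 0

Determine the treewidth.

1

A width-1 tree decomposition is:
Bags: B1 = {2, 3}  B2 = {3, 4}  B3 = {1, 4}
Tree: B1–B2, B2–B3
Each bag holds 2 vertices, so the decomposition has width 1, which upper-bounds the treewidth. Any graph with an edge has treewidth ≥ 1, and G has the edge 2–3. The upper and lower bounds meet at 1, so that is the treewidth.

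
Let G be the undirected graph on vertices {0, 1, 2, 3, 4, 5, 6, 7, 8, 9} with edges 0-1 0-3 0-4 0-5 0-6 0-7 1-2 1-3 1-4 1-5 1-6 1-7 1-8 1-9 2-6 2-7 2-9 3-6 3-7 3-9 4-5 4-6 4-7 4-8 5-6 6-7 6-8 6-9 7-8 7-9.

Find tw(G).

A width-4 tree decomposition is:
Bags: B1 = {0, 1, 3, 6, 7}  B2 = {1, 3, 6, 7, 9}  B3 = {0, 1, 4, 6, 7}  B4 = {1, 4, 6, 7, 8}  B5 = {0, 1, 4, 5, 6}  B6 = {1, 2, 6, 7, 9}
Tree: B1–B2, B1–B3, B3–B4, B3–B5, B2–B6
Each bag holds 5 vertices, so the decomposition has width 4, which upper-bounds the treewidth. For the lower bound, the 5 vertices {0, 1, 4, 5, 6} are pairwise adjacent, and any tree decomposition puts a clique entirely inside one bag — forcing width ≥ 4. Therefore the treewidth is 4.

4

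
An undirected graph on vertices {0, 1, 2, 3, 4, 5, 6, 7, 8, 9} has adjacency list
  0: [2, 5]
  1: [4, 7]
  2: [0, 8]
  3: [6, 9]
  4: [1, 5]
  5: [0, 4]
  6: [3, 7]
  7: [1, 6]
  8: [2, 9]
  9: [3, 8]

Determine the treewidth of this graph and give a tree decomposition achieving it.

Treewidth 2.
One such decomposition:
Bags: B1 = {0, 2, 5}  B2 = {2, 4, 5}  B3 = {1, 2, 4}  B4 = {1, 2, 7}  B5 = {2, 6, 7}  B6 = {2, 3, 6}  B7 = {2, 3, 9}  B8 = {2, 8, 9}
Tree: B1–B2, B2–B3, B3–B4, B4–B5, B5–B6, B6–B7, B7–B8

Every bag has size at most 3, so the width is 3 − 1 = 2 and tw(G) ≤ 2. The edges 2–0–5–4–1–7–6–3–9–8–2 form a cycle, so G is not a tree and its treewidth is at least 2. Therefore the treewidth is 2.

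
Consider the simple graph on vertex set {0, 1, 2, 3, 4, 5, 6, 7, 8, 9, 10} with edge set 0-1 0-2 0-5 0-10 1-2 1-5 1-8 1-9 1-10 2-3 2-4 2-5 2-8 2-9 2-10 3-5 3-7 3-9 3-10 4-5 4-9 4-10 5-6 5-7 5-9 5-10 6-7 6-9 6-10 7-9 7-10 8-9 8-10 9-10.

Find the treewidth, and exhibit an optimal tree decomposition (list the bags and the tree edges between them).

The largest bag has 5 vertices, giving width 4; this decomposition certifies tw(G) ≤ 4. Conversely, {1, 2, 8, 9, 10} is a clique of size 5, and the vertices of any clique must share a bag in every tree decomposition; so some bag has ≥ 5 vertices and tw(G) ≥ 4. Hence tw(G) = 4 exactly.

Treewidth 4.
One optimal decomposition is:
Bags: B1 = {1, 2, 5, 9, 10}  B2 = {1, 2, 8, 9, 10}  B3 = {2, 3, 5, 9, 10}  B4 = {0, 1, 2, 5, 10}  B5 = {3, 5, 7, 9, 10}  B6 = {5, 6, 7, 9, 10}  B7 = {2, 4, 5, 9, 10}
Tree: B1–B2, B1–B3, B1–B4, B3–B5, B5–B6, B1–B7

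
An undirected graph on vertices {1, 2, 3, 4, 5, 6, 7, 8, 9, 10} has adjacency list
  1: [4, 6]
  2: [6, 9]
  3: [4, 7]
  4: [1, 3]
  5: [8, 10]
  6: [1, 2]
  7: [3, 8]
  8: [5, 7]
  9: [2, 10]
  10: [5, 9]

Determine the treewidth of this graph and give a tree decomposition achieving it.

The largest bag has 3 vertices, giving width 2; this decomposition certifies tw(G) ≤ 2. Since 7–3–4–1–6–2–9–10–5–8–7 is a cycle in G, G is not acyclic. Forests are exactly the graphs of treewidth ≤ 1, so tw(G) ≥ 2. Hence tw(G) = 2 exactly.

Treewidth 2.
Bags: B1 = {3, 4, 7}  B2 = {1, 4, 7}  B3 = {1, 6, 7}  B4 = {2, 6, 7}  B5 = {2, 7, 9}  B6 = {7, 9, 10}  B7 = {5, 7, 10}  B8 = {5, 7, 8}
Tree: B1–B2, B2–B3, B3–B4, B4–B5, B5–B6, B6–B7, B7–B8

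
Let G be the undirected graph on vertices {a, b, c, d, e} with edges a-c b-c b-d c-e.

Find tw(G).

A width-1 tree decomposition is:
Bags: B1 = {b, c}  B2 = {a, c}  B3 = {b, d}  B4 = {c, e}
Tree: B1–B2, B1–B3, B1–B4
Each bag holds 2 vertices, so the decomposition has width 1, which upper-bounds the treewidth. Any graph with an edge has treewidth ≥ 1, and G has the edge b–c. Therefore the treewidth is 1.

1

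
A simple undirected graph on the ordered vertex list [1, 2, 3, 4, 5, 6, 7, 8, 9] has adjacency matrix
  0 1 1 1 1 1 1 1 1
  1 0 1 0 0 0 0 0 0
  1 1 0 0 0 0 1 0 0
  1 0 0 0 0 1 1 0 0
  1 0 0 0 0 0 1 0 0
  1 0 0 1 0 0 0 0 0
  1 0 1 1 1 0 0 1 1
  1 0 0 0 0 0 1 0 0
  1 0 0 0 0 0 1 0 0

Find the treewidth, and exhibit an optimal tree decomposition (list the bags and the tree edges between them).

Treewidth 2.
One optimal decomposition is:
Bags: B1 = {1, 4, 6}  B2 = {1, 4, 7}  B3 = {1, 5, 7}  B4 = {1, 7, 8}  B5 = {1, 3, 7}  B6 = {1, 2, 3}  B7 = {1, 7, 9}
Tree: B1–B2, B2–B3, B2–B4, B3–B5, B5–B6, B5–B7

Every bag has size at most 3, so the width is 3 − 1 = 2 and tw(G) ≤ 2. For the lower bound, the 3 vertices {1, 2, 3} are pairwise adjacent, and any tree decomposition puts a clique entirely inside one bag — forcing width ≥ 2. Hence tw(G) = 2 exactly.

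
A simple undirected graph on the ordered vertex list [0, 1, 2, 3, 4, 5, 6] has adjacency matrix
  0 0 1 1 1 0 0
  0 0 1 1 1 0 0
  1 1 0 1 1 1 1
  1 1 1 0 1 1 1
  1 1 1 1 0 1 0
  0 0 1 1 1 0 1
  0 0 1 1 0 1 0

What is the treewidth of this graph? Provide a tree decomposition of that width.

Treewidth 3.
Bags: B1 = {1, 2, 3, 4}  B2 = {0, 2, 3, 4}  B3 = {2, 3, 4, 5}  B4 = {2, 3, 5, 6}
Tree: B1–B2, B2–B3, B3–B4

Each bag holds 4 vertices, so the decomposition has width 3, which upper-bounds the treewidth. For the lower bound, the 4 vertices {0, 2, 3, 4} are pairwise adjacent, and any tree decomposition puts a clique entirely inside one bag — forcing width ≥ 3. Therefore the treewidth is 3.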